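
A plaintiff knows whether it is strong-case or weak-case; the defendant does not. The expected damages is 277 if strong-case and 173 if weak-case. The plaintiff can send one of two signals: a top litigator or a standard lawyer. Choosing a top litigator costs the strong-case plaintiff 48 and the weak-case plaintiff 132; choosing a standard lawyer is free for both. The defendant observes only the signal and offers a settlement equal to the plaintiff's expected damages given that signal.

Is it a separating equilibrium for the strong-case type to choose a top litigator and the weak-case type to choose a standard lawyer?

Under separation the defendant infers type exactly: top litigator → strong-case (pays 277), standard lawyer → weak-case (pays 173).
Strong-case: top litigator gives 277 − 48 = 229; standard lawyer gives 173 − 0 = 173. No deviation. ✓
Weak-case: standard lawyer gives 173 − 0 = 173; top litigator gives 277 − 132 = 145. No deviation. ✓
Neither type gains from mimicking the other.

Yes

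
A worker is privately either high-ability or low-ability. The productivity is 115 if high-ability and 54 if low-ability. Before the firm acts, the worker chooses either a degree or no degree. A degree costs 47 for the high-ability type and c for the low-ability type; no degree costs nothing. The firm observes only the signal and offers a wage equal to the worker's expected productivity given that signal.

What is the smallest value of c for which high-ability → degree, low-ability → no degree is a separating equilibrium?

Under separation: degree → high-ability (pays 115); no degree → low-ability (pays 54).
High-ability: 115 − 47 = 68 ≥ 54 − 0 = 54. Holds regardless of c. ✓
Low-ability: 54 − 0 ≥ 115 − c, so c ≥ 115 − 54 = 61.

61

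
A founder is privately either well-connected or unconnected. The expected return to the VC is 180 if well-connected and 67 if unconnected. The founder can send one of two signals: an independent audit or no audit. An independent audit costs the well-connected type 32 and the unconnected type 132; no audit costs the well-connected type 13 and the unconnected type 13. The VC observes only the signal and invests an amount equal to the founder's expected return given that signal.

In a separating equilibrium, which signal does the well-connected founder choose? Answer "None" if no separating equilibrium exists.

audit

Try well-connected → audit, unconnected → no audit:
  If types separate, audit earns payment 180 and no audit earns 67.
  Well-connected: audit gives 180 − 32 = 148; no audit gives 67 − 13 = 54. No deviation. ✓
  Unconnected: no audit gives 67 − 13 = 54; audit gives 180 − 132 = 48. No deviation. ✓
Both hold — the well-connected type sends audit.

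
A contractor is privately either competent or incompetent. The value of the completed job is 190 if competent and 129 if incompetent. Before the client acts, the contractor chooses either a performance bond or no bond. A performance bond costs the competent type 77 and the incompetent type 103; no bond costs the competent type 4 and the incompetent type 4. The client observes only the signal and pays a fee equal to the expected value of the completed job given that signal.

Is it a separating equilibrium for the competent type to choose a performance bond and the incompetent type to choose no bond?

No

If types separate, bond earns payment 190 and no bond earns 129.
Competent: bond gives 190 − 77 = 113; no bond gives 129 − 4 = 125. Would deviate. ✗
Incompetent: no bond gives 129 − 4 = 125; bond gives 190 − 103 = 87. No deviation. ✓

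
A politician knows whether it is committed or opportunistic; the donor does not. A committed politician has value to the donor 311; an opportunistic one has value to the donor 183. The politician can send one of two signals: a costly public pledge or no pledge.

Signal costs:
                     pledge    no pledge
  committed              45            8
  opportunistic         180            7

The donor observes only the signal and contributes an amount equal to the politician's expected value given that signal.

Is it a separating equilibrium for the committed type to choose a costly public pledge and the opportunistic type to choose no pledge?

Yes

Under separation the donor infers type exactly: pledge → committed (pays 311), no pledge → opportunistic (pays 183).
Committed: pledge gives 311 − 45 = 266; no pledge gives 183 − 8 = 175. No deviation. ✓
Opportunistic: no pledge gives 183 − 7 = 176; pledge gives 311 − 180 = 131. No deviation. ✓
Neither type gains from mimicking the other.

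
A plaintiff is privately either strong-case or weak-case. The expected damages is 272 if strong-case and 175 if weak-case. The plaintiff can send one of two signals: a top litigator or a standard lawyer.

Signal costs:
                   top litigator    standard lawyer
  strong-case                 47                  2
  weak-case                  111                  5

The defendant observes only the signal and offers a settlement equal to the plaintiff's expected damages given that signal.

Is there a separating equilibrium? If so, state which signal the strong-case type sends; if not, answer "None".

top litigator

Try strong-case → top litigator, weak-case → standard lawyer:
  If types separate, top litigator earns payment 272 and standard lawyer earns 175.
  Strong-case: top litigator gives 272 − 47 = 225; standard lawyer gives 175 − 2 = 173. No deviation. ✓
  Weak-case: standard lawyer gives 175 − 5 = 170; top litigator gives 272 − 111 = 161. No deviation. ✓
Both hold — the strong-case type sends top litigator.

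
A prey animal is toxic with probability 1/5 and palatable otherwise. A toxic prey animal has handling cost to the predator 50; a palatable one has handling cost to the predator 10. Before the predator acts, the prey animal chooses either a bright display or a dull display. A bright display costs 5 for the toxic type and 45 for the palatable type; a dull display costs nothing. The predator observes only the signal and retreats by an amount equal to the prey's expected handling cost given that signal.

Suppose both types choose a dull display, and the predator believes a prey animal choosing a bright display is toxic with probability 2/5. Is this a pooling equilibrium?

At the pooled signal (dull display) the predator holds the prior 1/5 and pays 1/5·50 + 4/5·10 = 18. Off-path (bright display) belief 2/5 gives 2/5·50 + 3/5·10 = 26.
Toxic: dull display gives 18 − 0 = 18; bright display gives 26 − 5 = 21. Deviates. ✗
Palatable: dull display gives 18 − 0 = 18; bright display gives 26 − 45 = -19. Stays. ✓

No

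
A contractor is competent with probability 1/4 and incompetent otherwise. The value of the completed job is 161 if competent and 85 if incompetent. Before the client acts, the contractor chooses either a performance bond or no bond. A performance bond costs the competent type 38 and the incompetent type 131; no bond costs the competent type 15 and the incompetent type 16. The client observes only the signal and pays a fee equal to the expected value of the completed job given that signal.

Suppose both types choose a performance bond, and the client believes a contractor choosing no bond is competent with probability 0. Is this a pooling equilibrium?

No

At the pooled signal (bond) the client holds the prior 1/4 and pays 1/4·161 + 3/4·85 = 104. Off-path (no bond) belief 0 gives 0·161 + 1·85 = 85.
Competent: bond gives 104 − 38 = 66; no bond gives 85 − 15 = 70. Deviates. ✗
Incompetent: bond gives 104 − 131 = -27; no bond gives 85 − 16 = 69. Deviates. ✗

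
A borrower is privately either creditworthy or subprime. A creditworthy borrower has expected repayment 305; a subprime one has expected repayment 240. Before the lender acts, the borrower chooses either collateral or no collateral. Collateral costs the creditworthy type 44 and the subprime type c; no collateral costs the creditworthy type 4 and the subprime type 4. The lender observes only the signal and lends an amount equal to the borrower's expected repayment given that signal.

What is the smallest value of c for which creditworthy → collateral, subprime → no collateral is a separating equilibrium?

69

Under separation: collateral → creditworthy (pays 305); no collateral → subprime (pays 240).
Creditworthy: 305 − 44 = 261 ≥ 240 − 4 = 236. Holds regardless of c. ✓
Subprime: 240 − 4 ≥ 305 − c, so c ≥ 305 − 236 = 69.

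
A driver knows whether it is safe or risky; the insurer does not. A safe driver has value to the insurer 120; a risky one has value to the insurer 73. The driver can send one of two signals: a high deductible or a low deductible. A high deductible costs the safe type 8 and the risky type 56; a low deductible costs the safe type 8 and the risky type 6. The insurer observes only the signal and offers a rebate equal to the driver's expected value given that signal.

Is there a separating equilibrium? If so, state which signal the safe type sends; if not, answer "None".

high deductible

Try safe → high deductible, risky → low deductible:
  If types separate, high deductible earns payment 120 and low deductible earns 73.
  Safe: high deductible gives 120 − 8 = 112; low deductible gives 73 − 8 = 65. No deviation. ✓
  Risky: low deductible gives 73 − 6 = 67; high deductible gives 120 − 56 = 64. No deviation. ✓
Both hold — the safe type sends high deductible.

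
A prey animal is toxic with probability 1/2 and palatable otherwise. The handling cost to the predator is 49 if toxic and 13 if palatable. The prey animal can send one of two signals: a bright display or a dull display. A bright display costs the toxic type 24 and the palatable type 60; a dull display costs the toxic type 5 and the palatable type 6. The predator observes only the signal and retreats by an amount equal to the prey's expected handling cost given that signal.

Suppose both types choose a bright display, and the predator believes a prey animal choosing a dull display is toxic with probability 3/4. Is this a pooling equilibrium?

No

On the equilibrium path (bright display) the predator holds the prior 1/2 and pays 1/2·49 + 1/2·13 = 31. Off-path (dull display) belief 3/4 gives 3/4·49 + 1/4·13 = 40.
Toxic: bright display gives 31 − 24 = 7; dull display gives 40 − 5 = 35. Deviates. ✗
Palatable: bright display gives 31 − 60 = -29; dull display gives 40 − 6 = 34. Deviates. ✗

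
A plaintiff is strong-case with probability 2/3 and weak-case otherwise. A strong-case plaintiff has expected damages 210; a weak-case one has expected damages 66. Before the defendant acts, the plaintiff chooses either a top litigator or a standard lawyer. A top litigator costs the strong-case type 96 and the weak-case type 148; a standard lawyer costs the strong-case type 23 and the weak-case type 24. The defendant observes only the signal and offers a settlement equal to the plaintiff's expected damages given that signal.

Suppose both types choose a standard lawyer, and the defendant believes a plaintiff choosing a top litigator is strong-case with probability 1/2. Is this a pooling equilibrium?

On the equilibrium path (standard lawyer) the defendant holds the prior 2/3 and pays 2/3·210 + 1/3·66 = 162. Off-path (top litigator) belief 1/2 gives 1/2·210 + 1/2·66 = 138.
Strong-case: standard lawyer gives 162 − 23 = 139; top litigator gives 138 − 96 = 42. Stays. ✓
Weak-case: standard lawyer gives 162 − 24 = 138; top litigator gives 138 − 148 = -10. Stays. ✓
Beliefs are Bayes-consistent on-path and both types best-respond.

Yes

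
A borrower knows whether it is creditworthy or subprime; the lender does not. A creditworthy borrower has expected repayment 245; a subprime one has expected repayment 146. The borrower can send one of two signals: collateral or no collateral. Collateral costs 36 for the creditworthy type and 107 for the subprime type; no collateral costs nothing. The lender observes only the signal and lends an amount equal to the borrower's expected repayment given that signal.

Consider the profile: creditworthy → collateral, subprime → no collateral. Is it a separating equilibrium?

If types separate, collateral earns payment 245 and no collateral earns 146.
Creditworthy: collateral gives 245 − 36 = 209; no collateral gives 146 − 0 = 146. No deviation. ✓
Subprime: no collateral gives 146 − 0 = 146; collateral gives 245 − 107 = 138. No deviation. ✓
Neither type gains from mimicking the other.

Yes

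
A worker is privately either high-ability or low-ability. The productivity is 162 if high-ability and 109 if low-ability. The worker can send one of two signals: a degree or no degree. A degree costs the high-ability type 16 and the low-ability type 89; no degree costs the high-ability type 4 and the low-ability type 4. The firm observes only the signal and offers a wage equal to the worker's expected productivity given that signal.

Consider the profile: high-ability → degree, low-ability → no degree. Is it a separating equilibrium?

If types separate, degree earns payment 162 and no degree earns 109.
High-ability: degree gives 162 − 16 = 146; no degree gives 109 − 4 = 105. No deviation. ✓
Low-ability: no degree gives 109 − 4 = 105; degree gives 162 − 89 = 73. No deviation. ✓
Both incentive constraints hold.

Yes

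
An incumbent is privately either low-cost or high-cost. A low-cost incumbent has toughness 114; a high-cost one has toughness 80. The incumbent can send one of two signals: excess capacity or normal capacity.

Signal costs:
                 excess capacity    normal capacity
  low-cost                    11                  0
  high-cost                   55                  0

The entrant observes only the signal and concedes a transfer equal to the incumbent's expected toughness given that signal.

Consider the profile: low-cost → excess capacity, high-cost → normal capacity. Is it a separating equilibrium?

Yes

Under separation the entrant infers type exactly: excess capacity → low-cost (pays 114), normal capacity → high-cost (pays 80).
Low-cost: excess capacity gives 114 − 11 = 103; normal capacity gives 80 − 0 = 80. No deviation. ✓
High-cost: normal capacity gives 80 − 0 = 80; excess capacity gives 114 − 55 = 59. No deviation. ✓
Neither type gains from mimicking the other.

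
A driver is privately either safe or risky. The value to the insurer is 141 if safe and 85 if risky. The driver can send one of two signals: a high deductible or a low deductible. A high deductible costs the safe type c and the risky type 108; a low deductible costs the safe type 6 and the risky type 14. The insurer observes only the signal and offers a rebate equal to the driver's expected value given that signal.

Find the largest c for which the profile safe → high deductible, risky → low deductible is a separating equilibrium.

62

Under separation: high deductible → safe (pays 141); low deductible → risky (pays 85).
Risky: 85 − 14 = 71 ≥ 141 − 108 = 33. Holds regardless of c. ✓
Safe: 141 − c ≥ 85 − 6, so c ≤ 141 − 79 = 62.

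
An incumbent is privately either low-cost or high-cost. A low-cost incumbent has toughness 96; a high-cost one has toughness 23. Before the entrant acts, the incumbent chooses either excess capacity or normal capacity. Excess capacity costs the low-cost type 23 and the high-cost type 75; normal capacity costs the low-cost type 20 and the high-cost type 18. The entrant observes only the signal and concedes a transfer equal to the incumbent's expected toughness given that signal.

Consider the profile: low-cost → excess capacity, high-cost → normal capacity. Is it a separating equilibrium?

If types separate, excess capacity earns payment 96 and normal capacity earns 23.
Low-cost: excess capacity gives 96 − 23 = 73; normal capacity gives 23 − 20 = 3. No deviation. ✓
High-cost: normal capacity gives 23 − 18 = 5; excess capacity gives 96 − 75 = 21. Would deviate. ✗

No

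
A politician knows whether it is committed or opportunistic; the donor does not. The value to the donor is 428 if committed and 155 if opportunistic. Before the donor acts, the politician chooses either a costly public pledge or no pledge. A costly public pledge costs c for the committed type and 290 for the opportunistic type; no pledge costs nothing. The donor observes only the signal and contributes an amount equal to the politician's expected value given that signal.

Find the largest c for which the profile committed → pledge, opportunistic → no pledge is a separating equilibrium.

Under separation: pledge → committed (pays 428); no pledge → opportunistic (pays 155).
Opportunistic: 155 − 0 = 155 ≥ 428 − 290 = 138. Holds regardless of c. ✓
Committed: 428 − c ≥ 155 − 0, so c ≤ 428 − 155 = 273.

273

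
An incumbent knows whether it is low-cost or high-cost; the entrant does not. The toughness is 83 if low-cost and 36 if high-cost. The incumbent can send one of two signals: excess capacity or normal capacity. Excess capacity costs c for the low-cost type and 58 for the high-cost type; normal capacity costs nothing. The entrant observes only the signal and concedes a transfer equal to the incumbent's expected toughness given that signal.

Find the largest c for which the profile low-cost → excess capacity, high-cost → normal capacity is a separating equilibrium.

47

Under separation: excess capacity → low-cost (pays 83); normal capacity → high-cost (pays 36).
High-cost: 36 − 0 = 36 ≥ 83 − 58 = 25. Holds regardless of c. ✓
Low-cost: 83 − c ≥ 36 − 0, so c ≤ 83 − 36 = 47.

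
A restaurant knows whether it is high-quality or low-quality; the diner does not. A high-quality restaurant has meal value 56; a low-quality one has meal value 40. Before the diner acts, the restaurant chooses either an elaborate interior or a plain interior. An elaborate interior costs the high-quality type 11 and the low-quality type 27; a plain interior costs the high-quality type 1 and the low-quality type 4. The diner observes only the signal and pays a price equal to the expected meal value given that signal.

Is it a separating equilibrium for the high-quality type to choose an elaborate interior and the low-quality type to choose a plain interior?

Under separation the diner infers type exactly: elaborate interior → high-quality (pays 56), plain interior → low-quality (pays 40).
High-quality: elaborate interior gives 56 − 11 = 45; plain interior gives 40 − 1 = 39. No deviation. ✓
Low-quality: plain interior gives 40 − 4 = 36; elaborate interior gives 56 − 27 = 29. No deviation. ✓
Neither type gains from mimicking the other.

Yes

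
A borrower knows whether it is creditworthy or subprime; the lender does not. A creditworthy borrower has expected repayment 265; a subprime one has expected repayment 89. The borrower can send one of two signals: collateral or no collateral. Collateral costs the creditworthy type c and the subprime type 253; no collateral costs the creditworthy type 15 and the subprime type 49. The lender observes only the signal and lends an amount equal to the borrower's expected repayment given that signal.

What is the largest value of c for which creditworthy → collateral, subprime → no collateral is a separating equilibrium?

191

Under separation: collateral → creditworthy (pays 265); no collateral → subprime (pays 89).
Subprime: 89 − 49 = 40 ≥ 265 − 253 = 12. Holds regardless of c. ✓
Creditworthy: 265 − c ≥ 89 − 15, so c ≤ 265 − 74 = 191.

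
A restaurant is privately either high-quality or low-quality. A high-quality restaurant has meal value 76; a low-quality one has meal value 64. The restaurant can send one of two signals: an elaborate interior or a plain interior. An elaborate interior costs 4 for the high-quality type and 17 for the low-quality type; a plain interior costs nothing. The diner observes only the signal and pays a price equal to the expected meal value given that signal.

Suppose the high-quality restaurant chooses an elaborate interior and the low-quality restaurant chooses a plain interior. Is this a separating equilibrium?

If types separate, elaborate interior earns payment 76 and plain interior earns 64.
High-quality: elaborate interior gives 76 − 4 = 72; plain interior gives 64 − 0 = 64. No deviation. ✓
Low-quality: plain interior gives 64 − 0 = 64; elaborate interior gives 76 − 17 = 59. No deviation. ✓
Both incentive constraints hold.

Yes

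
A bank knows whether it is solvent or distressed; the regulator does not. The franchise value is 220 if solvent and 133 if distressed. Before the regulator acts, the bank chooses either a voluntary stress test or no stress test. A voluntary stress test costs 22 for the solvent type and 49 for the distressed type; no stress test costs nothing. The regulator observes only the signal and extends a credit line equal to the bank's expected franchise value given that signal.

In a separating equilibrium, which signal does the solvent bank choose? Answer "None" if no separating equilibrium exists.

Try solvent → stress test, distressed → no stress test:
  If types separate, stress test earns payment 220 and no stress test earns 133.
  Solvent: stress test gives 220 − 22 = 198; no stress test gives 133 − 0 = 133. No deviation. ✓
  Distressed: no stress test gives 133 − 0 = 133; stress test gives 220 − 49 = 171. Would deviate. ✗
Try solvent → no stress test, distressed → stress test:
  If types separate, no stress test earns payment 220 and stress test earns 133.
  Solvent: no stress test gives 220 − 0 = 220; stress test gives 133 − 22 = 111. No deviation. ✓
  Distressed: stress test gives 133 − 49 = 84; no stress test gives 220 − 0 = 220. Would deviate. ✗
Neither assignment is incentive-compatible.

None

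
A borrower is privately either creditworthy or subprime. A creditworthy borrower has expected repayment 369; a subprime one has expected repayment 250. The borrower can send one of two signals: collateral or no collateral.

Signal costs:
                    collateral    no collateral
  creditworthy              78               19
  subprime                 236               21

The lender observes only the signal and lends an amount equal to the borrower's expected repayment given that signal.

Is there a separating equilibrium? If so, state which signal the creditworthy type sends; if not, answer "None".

collateral

Try creditworthy → collateral, subprime → no collateral:
  Under separation the lender infers type exactly: collateral → creditworthy (pays 369), no collateral → subprime (pays 250).
  Creditworthy: collateral gives 369 − 78 = 291; no collateral gives 250 − 19 = 231. No deviation. ✓
  Subprime: no collateral gives 250 − 21 = 229; collateral gives 369 − 236 = 133. No deviation. ✓
Both hold — the creditworthy type sends collateral.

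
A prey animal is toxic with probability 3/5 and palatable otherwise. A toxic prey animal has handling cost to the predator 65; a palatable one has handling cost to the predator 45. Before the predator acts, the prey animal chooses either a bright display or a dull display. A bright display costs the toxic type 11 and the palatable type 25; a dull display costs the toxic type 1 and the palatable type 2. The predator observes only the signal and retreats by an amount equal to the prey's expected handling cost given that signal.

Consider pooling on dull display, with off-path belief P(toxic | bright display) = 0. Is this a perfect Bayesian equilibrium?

On the equilibrium path (dull display) the predator holds the prior 3/5 and pays 3/5·65 + 2/5·45 = 57. Off-path (bright display) belief 0 gives 0·65 + 1·45 = 45.
Toxic: dull display gives 57 − 1 = 56; bright display gives 45 − 11 = 34. Stays. ✓
Palatable: dull display gives 57 − 2 = 55; bright display gives 45 − 25 = 20. Stays. ✓
Beliefs are Bayes-consistent on-path and both types best-respond.

Yes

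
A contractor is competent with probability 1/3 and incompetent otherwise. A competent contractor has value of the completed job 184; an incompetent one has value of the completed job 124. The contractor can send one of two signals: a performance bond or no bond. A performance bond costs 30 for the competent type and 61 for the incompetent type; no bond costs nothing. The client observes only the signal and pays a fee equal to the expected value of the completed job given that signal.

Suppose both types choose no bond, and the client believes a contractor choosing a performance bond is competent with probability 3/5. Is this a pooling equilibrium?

At the pooled signal (no bond) the client holds the prior 1/3 and pays 1/3·184 + 2/3·124 = 144. Off-path (bond) belief 3/5 gives 3/5·184 + 2/5·124 = 160.
Competent: no bond gives 144 − 0 = 144; bond gives 160 − 30 = 130. Stays. ✓
Incompetent: no bond gives 144 − 0 = 144; bond gives 160 − 61 = 99. Stays. ✓

Yes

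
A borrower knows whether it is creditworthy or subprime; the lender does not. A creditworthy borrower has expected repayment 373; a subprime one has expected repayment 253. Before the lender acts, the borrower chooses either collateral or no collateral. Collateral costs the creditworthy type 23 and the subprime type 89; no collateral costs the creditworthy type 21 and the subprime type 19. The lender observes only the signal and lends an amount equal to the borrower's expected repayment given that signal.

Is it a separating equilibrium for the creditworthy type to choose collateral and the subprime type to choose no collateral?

If types separate, collateral earns payment 373 and no collateral earns 253.
Creditworthy: collateral gives 373 − 23 = 350; no collateral gives 253 − 21 = 232. No deviation. ✓
Subprime: no collateral gives 253 − 19 = 234; collateral gives 373 − 89 = 284. Would deviate. ✗

No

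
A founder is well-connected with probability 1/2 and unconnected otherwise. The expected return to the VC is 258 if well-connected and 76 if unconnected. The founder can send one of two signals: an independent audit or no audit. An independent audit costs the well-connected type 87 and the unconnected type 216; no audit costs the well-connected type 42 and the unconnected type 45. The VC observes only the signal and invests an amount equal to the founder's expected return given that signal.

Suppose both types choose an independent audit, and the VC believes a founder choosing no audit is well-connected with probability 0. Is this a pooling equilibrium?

No

On the equilibrium path (audit) the VC holds the prior 1/2 and pays 1/2·258 + 1/2·76 = 167. Off-path (no audit) belief 0 gives 0·258 + 1·76 = 76.
Well-connected: audit gives 167 − 87 = 80; no audit gives 76 − 42 = 34. Stays. ✓
Unconnected: audit gives 167 − 216 = -49; no audit gives 76 − 45 = 31. Deviates. ✗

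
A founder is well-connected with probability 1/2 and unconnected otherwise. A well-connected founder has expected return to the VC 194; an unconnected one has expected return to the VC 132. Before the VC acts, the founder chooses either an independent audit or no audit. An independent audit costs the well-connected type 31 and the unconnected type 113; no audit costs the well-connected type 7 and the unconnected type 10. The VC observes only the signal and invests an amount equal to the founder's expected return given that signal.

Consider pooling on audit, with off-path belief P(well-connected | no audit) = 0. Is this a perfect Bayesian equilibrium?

No

On the equilibrium path (audit) the VC holds the prior 1/2 and pays 1/2·194 + 1/2·132 = 163. Off-path (no audit) belief 0 gives 0·194 + 1·132 = 132.
Well-connected: audit gives 163 − 31 = 132; no audit gives 132 − 7 = 125. Stays. ✓
Unconnected: audit gives 163 − 113 = 50; no audit gives 132 − 10 = 122. Deviates. ✗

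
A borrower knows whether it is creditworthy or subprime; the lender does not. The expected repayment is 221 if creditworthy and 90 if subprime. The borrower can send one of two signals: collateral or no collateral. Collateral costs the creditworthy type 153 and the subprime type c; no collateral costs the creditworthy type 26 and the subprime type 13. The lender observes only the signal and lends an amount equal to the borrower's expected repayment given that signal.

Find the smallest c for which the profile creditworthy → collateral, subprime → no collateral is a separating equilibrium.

144

Under separation: collateral → creditworthy (pays 221); no collateral → subprime (pays 90).
Creditworthy: 221 − 153 = 68 ≥ 90 − 26 = 64. Holds regardless of c. ✓
Subprime: 90 − 13 ≥ 221 − c, so c ≥ 221 − 77 = 144.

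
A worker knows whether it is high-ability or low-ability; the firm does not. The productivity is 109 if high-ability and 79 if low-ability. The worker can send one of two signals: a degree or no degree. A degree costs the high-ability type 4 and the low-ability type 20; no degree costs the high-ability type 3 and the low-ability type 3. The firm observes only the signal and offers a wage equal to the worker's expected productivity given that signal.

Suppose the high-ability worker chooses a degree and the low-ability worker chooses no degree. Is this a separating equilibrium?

If types separate, degree earns payment 109 and no degree earns 79.
High-ability: degree gives 109 − 4 = 105; no degree gives 79 − 3 = 76. No deviation. ✓
Low-ability: no degree gives 79 − 3 = 76; degree gives 109 − 20 = 89. Would deviate. ✗

No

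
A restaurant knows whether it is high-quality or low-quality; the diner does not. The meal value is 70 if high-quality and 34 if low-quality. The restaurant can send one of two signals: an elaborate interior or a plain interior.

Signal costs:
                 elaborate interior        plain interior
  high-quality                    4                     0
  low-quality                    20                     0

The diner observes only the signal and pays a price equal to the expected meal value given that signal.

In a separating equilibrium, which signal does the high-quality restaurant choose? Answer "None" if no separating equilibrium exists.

Try high-quality → elaborate interior, low-quality → plain interior:
  Under separation the diner infers type exactly: elaborate interior → high-quality (pays 70), plain interior → low-quality (pays 34).
  High-quality: elaborate interior gives 70 − 4 = 66; plain interior gives 34 − 0 = 34. No deviation. ✓
  Low-quality: plain interior gives 34 − 0 = 34; elaborate interior gives 70 − 20 = 50. Would deviate. ✗
Try high-quality → plain interior, low-quality → elaborate interior:
  Under separation the diner infers type exactly: plain interior → high-quality (pays 70), elaborate interior → low-quality (pays 34).
  High-quality: plain interior gives 70 − 0 = 70; elaborate interior gives 34 − 4 = 30. No deviation. ✓
  Low-quality: elaborate interior gives 34 − 20 = 14; plain interior gives 70 − 0 = 70. Would deviate. ✗
Neither assignment is incentive-compatible.

None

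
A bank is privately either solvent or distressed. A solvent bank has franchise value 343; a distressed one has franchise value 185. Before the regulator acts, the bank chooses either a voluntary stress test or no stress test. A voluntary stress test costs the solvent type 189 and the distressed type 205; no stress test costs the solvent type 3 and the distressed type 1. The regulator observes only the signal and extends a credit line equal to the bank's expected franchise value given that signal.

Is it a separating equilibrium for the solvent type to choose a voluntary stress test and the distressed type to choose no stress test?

If types separate, stress test earns payment 343 and no stress test earns 185.
Solvent: stress test gives 343 − 189 = 154; no stress test gives 185 − 3 = 182. Would deviate. ✗
Distressed: no stress test gives 185 − 1 = 184; stress test gives 343 − 205 = 138. No deviation. ✓

No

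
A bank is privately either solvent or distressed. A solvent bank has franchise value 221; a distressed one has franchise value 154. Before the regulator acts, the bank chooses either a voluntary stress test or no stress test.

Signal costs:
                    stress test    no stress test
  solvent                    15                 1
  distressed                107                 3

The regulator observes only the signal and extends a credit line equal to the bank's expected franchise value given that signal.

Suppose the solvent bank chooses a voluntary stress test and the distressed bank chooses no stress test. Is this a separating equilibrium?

Under separation the regulator infers type exactly: stress test → solvent (pays 221), no stress test → distressed (pays 154).
Solvent: stress test gives 221 − 15 = 206; no stress test gives 154 − 1 = 153. No deviation. ✓
Distressed: no stress test gives 154 − 3 = 151; stress test gives 221 − 107 = 114. No deviation. ✓
Both incentive constraints hold.

Yes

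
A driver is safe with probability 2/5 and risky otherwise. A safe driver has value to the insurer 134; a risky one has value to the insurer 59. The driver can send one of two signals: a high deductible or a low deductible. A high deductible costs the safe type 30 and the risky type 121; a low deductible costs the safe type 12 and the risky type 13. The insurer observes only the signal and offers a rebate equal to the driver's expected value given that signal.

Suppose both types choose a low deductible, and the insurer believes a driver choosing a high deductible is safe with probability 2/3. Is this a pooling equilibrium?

No

At the pooled signal (low deductible) the insurer holds the prior 2/5 and pays 2/5·134 + 3/5·59 = 89. Off-path (high deductible) belief 2/3 gives 2/3·134 + 1/3·59 = 109.
Safe: low deductible gives 89 − 12 = 77; high deductible gives 109 − 30 = 79. Deviates. ✗
Risky: low deductible gives 89 − 13 = 76; high deductible gives 109 − 121 = -12. Stays. ✓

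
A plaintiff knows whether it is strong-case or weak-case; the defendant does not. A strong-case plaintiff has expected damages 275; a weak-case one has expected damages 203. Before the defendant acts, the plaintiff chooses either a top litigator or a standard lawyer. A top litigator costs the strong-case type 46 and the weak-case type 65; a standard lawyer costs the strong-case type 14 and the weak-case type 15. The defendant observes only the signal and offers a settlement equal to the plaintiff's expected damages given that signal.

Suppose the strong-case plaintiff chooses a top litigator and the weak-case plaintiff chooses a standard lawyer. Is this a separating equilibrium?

Under separation the defendant infers type exactly: top litigator → strong-case (pays 275), standard lawyer → weak-case (pays 203).
Strong-case: top litigator gives 275 − 46 = 229; standard lawyer gives 203 − 14 = 189. No deviation. ✓
Weak-case: standard lawyer gives 203 − 15 = 188; top litigator gives 275 − 65 = 210. Would deviate. ✗

No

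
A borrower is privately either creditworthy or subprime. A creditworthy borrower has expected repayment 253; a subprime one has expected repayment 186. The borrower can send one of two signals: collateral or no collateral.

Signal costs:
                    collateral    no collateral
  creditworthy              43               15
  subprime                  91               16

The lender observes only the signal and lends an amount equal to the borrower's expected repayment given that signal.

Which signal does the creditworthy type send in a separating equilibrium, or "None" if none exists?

collateral

Try creditworthy → collateral, subprime → no collateral:
  If types separate, collateral earns payment 253 and no collateral earns 186.
  Creditworthy: collateral gives 253 − 43 = 210; no collateral gives 186 − 15 = 171. No deviation. ✓
  Subprime: no collateral gives 186 − 16 = 170; collateral gives 253 − 91 = 162. No deviation. ✓
Both hold — the creditworthy type sends collateral.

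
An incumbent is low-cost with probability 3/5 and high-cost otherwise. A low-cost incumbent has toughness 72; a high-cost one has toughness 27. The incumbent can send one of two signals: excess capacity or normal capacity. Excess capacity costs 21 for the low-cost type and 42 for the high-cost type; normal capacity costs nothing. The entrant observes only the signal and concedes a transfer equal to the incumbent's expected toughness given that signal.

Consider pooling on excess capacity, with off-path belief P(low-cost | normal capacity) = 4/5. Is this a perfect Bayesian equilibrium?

On the equilibrium path (excess capacity) the entrant holds the prior 3/5 and pays 3/5·72 + 2/5·27 = 54. Off-path (normal capacity) belief 4/5 gives 4/5·72 + 1/5·27 = 63.
Low-cost: excess capacity gives 54 − 21 = 33; normal capacity gives 63 − 0 = 63. Deviates. ✗
High-cost: excess capacity gives 54 − 42 = 12; normal capacity gives 63 − 0 = 63. Deviates. ✗

No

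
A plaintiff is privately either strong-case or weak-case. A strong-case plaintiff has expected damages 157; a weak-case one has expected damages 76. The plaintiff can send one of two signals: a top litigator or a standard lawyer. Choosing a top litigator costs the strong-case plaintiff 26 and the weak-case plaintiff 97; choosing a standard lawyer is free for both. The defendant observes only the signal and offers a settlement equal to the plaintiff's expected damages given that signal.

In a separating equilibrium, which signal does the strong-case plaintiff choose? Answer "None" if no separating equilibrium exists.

Try strong-case → top litigator, weak-case → standard lawyer:
  If types separate, top litigator earns payment 157 and standard lawyer earns 76.
  Strong-case: top litigator gives 157 − 26 = 131; standard lawyer gives 76 − 0 = 76. No deviation. ✓
  Weak-case: standard lawyer gives 76 − 0 = 76; top litigator gives 157 − 97 = 60. No deviation. ✓
Both hold — the strong-case type sends top litigator.

top litigator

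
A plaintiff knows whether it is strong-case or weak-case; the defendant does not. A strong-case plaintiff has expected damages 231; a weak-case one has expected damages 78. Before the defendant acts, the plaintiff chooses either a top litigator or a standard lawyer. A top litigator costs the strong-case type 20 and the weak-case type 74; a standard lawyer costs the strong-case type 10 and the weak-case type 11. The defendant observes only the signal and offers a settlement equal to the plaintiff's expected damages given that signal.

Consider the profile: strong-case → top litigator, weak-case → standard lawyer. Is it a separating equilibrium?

If types separate, top litigator earns payment 231 and standard lawyer earns 78.
Strong-case: top litigator gives 231 − 20 = 211; standard lawyer gives 78 − 10 = 68. No deviation. ✓
Weak-case: standard lawyer gives 78 − 11 = 67; top litigator gives 231 − 74 = 157. Would deviate. ✗

No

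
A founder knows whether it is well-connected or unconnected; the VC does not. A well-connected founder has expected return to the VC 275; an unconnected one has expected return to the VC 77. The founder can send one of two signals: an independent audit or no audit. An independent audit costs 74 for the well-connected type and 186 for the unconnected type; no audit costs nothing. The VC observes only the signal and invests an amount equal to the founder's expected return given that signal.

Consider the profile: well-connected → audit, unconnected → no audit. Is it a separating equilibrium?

No

If types separate, audit earns payment 275 and no audit earns 77.
Well-connected: audit gives 275 − 74 = 201; no audit gives 77 − 0 = 77. No deviation. ✓
Unconnected: no audit gives 77 − 0 = 77; audit gives 275 − 186 = 89. Would deviate. ✗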